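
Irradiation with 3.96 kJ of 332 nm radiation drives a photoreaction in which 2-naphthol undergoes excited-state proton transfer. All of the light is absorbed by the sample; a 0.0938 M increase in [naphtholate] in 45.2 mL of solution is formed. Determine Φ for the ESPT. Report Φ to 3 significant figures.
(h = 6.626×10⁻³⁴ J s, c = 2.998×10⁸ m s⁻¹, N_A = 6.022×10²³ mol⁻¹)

Φ = 0.386

Product: (0.0938 M)(0.0452 L) = 0.004240 mol.
Photon energy at 332 nm: hc/λ = (6.626×10⁻³⁴)(2.998×10⁸)/(332×10⁻⁹) = 5.983×10⁻¹⁹ J.
Incident energy: 3.96 kJ = 3960 J.
Photons incident: 3960 / 5.983×10⁻¹⁹ = 6.619×10²¹, i.e. 6.619×10²¹/6.022×10²³ = 0.01099 mol.
Φ = 0.004240 mol / 0.01099 mol photons = 0.386.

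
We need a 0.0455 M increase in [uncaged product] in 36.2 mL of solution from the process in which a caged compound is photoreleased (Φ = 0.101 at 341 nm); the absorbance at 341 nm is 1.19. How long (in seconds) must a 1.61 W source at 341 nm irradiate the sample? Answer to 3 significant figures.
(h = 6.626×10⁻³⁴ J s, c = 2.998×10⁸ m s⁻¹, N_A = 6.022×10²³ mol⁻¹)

t ≈ 3800 s

Product: (0.0455 M)(0.0362 L) = 0.001647 mol.
Photons that must be absorbed: 0.001647 / 0.101 = 0.01631 mol.
Fraction absorbed: 1 − 10^(−1.19) = 0.9354.
Incident photons needed: 0.01631 / 0.9354 = 0.01744 mol.
Photon energy: hc/λ = 5.825×10⁻¹⁹ J; per mole, 3.508×10⁵ J mol⁻¹.
Energy required: 0.01744 × 3.508×10⁵ = 6118 J.
Time: 6118 J / 1.61 W = 3800 s.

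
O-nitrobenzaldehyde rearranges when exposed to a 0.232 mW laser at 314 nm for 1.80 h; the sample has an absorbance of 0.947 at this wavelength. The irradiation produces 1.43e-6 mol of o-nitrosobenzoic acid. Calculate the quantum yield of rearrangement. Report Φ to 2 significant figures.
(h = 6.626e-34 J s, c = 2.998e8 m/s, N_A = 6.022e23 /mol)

Φ = 0.41

Photon energy at 314 nm: hc/λ = (6.626e-34)(2.998e8)/(314e-9) = 6.326e-19 J.
Energy delivered: (0.232 mW)(6480 s) = 1.503 J.
Photons incident: 1.503 / 6.326e-19 = 2.376e18, i.e. 2.376e18/6.022e23 = 3.946e-6 mol.
Fraction absorbed: 1 − 10^(−0.947) = 0.8870.
Photons absorbed: 0.8870 × 3.946e-6 = 3.500e-6 mol.
Φ = 1.43e-6 mol / 3.500e-6 mol photons = 0.41.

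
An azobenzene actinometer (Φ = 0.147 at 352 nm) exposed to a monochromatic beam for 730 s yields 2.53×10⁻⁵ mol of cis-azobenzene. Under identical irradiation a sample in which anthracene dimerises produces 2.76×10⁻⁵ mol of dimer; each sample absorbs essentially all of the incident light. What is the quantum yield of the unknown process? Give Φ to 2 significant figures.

Φ = 0.16

Photons absorbed by the actinometer: 2.53×10⁻⁵ / 0.147 = 1.721×10⁻⁴ mol.
Φ(unknown) = 2.76×10⁻⁵ / 1.721×10⁻⁴ = 0.16.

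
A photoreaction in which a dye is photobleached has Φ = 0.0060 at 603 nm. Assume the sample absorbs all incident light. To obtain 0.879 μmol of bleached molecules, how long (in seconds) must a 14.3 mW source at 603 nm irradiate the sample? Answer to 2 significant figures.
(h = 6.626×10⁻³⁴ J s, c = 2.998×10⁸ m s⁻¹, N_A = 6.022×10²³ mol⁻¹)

t ≈ 2000 s

Product: 0.879 μmol = 8.79×10⁻⁷ mol.
Photons that must be absorbed: 8.79×10⁻⁷ / 0.0060 = 1.465×10⁻⁴ mol.
Photon energy: hc/λ = 3.294×10⁻¹⁹ J; per mole, 1.984×10⁵ J mol⁻¹.
Energy required: 1.465×10⁻⁴ × 1.984×10⁵ = 29.07 J.
Time: 29.07 J / 0.0143 W = 2000 s.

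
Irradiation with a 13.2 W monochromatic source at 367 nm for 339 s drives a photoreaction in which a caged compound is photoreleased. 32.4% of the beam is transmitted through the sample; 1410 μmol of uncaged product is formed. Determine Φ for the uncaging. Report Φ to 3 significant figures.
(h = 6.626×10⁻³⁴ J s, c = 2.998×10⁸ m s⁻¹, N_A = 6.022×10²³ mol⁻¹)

Φ = 0.152

Product: 1410 μmol = 0.00141 mol.
Photon energy at 367 nm: hc/λ = (6.626×10⁻³⁴)(2.998×10⁸)/(367×10⁻⁹) = 5.413×10⁻¹⁹ J.
Energy delivered: (13.2 W)(339 s) = 4475 J.
Photons incident: 4475 / 5.413×10⁻¹⁹ = 8.267×10²¹, i.e. 8.267×10²¹/6.022×10²³ = 0.01373 mol.
Fraction absorbed: 1 − 32.4/100 = 0.6760.
Photons absorbed: 0.6760 × 0.01373 = 0.009281 mol.
Φ = 0.00141 mol / 0.009281 mol photons = 0.152.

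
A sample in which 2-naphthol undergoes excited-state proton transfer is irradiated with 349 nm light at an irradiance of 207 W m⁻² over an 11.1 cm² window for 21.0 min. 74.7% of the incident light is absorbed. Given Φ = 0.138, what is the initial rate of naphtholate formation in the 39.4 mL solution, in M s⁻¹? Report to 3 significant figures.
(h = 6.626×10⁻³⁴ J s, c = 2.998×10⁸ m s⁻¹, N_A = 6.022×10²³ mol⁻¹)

Photon energy at 349 nm: hc/λ = (6.626×10⁻³⁴)(2.998×10⁸)/(349×10⁻⁹) = 5.692×10⁻¹⁹ J.
Energy delivered: (207 W m⁻²)(11.1×10⁻⁴ m²)(1260 s) = 289.5 J.
Photons incident: 289.5 / 5.692×10⁻¹⁹ = 5.086×10²⁰, i.e. 5.086×10²⁰/6.022×10²³ = 8.446×10⁻⁴ mol.
Photons absorbed: 0.747 × 8.446×10⁻⁴ = 6.309×10⁻⁴ mol.
Product formed: 0.138 × 6.309×10⁻⁴ = 8.706×10⁻⁵ mol.
Rate: 8.706×10⁻⁵ mol / (1260 s × 0.0394 L) = 1.75×10⁻⁶ M s⁻¹.

1.75×10⁻⁶ M s⁻¹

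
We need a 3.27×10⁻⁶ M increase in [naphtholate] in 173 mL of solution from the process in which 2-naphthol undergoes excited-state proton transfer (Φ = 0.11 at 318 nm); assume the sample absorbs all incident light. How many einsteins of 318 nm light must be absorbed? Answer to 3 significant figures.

5.14×10⁻⁶ einstein

Product: (3.27×10⁻⁶ M)(0.173 L) = 5.657×10⁻⁷ mol.
Photons that must be absorbed: 5.657×10⁻⁷ / 0.11 = 5.143×10⁻⁶ mol.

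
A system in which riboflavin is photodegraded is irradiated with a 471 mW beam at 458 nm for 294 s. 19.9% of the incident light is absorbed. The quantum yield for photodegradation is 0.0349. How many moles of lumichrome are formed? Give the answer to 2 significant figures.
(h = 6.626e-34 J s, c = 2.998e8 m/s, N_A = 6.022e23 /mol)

Photon energy at 458 nm: hc/λ = (6.626e-34)(2.998e8)/(458e-9) = 4.337e-19 J.
Energy delivered: (471 mW)(294 s) = 138.5 J.
Photons incident: 138.5 / 4.337e-19 = 3.193e20, i.e. 3.193e20/6.022e23 = 5.302e-4 mol.
Photons absorbed: 0.199 × 5.302e-4 = 1.055e-4 mol.
Product: Φ × n_abs = 0.0349 × 1.055e-4 = 3.682e-6 mol.

3.7e-6 mol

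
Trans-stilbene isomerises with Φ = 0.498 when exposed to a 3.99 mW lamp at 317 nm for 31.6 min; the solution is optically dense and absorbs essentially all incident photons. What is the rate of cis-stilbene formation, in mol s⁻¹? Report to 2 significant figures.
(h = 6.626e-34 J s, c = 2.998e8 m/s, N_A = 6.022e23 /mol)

Photon energy at 317 nm: hc/λ = (6.626e-34)(2.998e8)/(317e-9) = 6.266e-19 J.
Energy delivered: (3.99 mW)(1896 s) = 7.565 J.
Photons incident: 7.565 / 6.266e-19 = 1.207e19, i.e. 1.207e19/6.022e23 = 2.004e-5 mol.
Product formed: 0.498 × 2.004e-5 = 9.980e-6 mol.
Rate: 9.980e-6 / 1896 s = 5.3e-9 mol s⁻¹.

5.3e-9 mol s⁻¹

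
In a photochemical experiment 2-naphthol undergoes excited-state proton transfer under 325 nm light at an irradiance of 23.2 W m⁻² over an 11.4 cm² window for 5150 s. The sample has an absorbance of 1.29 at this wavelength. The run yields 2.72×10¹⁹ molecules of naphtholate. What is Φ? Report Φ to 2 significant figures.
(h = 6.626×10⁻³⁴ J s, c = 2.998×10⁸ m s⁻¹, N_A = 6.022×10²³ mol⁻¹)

Product: 2.72×10¹⁹ / 6.022×10²³ = 4.517×10⁻⁵ mol.
Photon energy at 325 nm: hc/λ = (6.626×10⁻³⁴)(2.998×10⁸)/(325×10⁻⁹) = 6.112×10⁻¹⁹ J.
Energy delivered: (23.2 W m⁻²)(11.4×10⁻⁴ m²)(5150 s) = 136.2 J.
Photons incident: 136.2 / 6.112×10⁻¹⁹ = 2.228×10²⁰, i.e. 2.228×10²⁰/6.022×10²³ = 3.700×10⁻⁴ mol.
Fraction absorbed: 1 − 10^(−1.29) = 0.9487.
Photons absorbed: 0.9487 × 3.700×10⁻⁴ = 3.510×10⁻⁴ mol.
Φ = 4.517×10⁻⁵ mol / 3.510×10⁻⁴ mol photons = 0.13.

Φ = 0.13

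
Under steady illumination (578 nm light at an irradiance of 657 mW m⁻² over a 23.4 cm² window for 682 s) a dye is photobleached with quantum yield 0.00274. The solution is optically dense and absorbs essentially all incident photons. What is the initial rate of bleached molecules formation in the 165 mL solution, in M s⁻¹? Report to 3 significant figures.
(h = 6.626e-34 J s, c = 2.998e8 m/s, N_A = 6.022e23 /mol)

1.23e-10 M s⁻¹

Photon energy at 578 nm: hc/λ = (6.626e-34)(2.998e8)/(578e-9) = 3.437e-19 J.
Energy delivered: (657 mW m⁻²)(23.4e-4 m²)(682 s) = 1.048 J.
Photons incident: 1.048 / 3.437e-19 = 3.049e18, i.e. 3.049e18/6.022e23 = 5.063e-6 mol.
Product formed: 0.00274 × 5.063e-6 = 1.387e-8 mol.
Rate: 1.387e-8 mol / (682 s × 0.165 L) = 1.23e-10 M s⁻¹.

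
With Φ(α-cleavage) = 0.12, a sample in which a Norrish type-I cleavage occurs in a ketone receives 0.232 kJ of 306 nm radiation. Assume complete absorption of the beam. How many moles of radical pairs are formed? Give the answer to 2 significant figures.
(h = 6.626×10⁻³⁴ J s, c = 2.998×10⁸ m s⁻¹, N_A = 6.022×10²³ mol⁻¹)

Photon energy at 306 nm: hc/λ = (6.626×10⁻³⁴)(2.998×10⁸)/(306×10⁻⁹) = 6.492×10⁻¹⁹ J.
Incident energy: 0.232 kJ = 232 J.
Photons incident: 232 / 6.492×10⁻¹⁹ = 3.574×10²⁰, i.e. 3.574×10²⁰/6.022×10²³ = 5.935×10⁻⁴ mol.
Product: Φ × n_abs = 0.12 × 5.935×10⁻⁴ = 7.122×10⁻⁵ mol.

7.1×10⁻⁵ mol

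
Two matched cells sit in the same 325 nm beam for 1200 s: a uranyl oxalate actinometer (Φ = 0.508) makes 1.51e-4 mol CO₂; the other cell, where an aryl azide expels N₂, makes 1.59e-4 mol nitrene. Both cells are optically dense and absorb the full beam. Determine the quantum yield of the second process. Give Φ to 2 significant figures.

Φ = 0.53

Photons absorbed by the actinometer: 1.51e-4 / 0.508 = 2.972e-4 mol.
Φ(unknown) = 1.59e-4 / 2.972e-4 = 0.53.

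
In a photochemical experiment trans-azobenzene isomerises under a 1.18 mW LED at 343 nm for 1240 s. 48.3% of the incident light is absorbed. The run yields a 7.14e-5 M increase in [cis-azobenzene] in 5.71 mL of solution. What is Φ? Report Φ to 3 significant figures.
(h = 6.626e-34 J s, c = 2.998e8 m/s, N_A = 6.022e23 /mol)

Product: (7.14e-5 M)(0.00571 L) = 4.077e-7 mol.
Photon energy at 343 nm: hc/λ = (6.626e-34)(2.998e8)/(343e-9) = 5.791e-19 J.
Energy delivered: (1.18 mW)(1240 s) = 1.463 J.
Photons incident: 1.463 / 5.791e-19 = 2.526e18, i.e. 2.526e18/6.022e23 = 4.195e-6 mol.
Photons absorbed: 0.483 × 4.195e-6 = 2.026e-6 mol.
Φ = 4.077e-7 mol / 2.026e-6 mol photons = 0.201.

Φ = 0.201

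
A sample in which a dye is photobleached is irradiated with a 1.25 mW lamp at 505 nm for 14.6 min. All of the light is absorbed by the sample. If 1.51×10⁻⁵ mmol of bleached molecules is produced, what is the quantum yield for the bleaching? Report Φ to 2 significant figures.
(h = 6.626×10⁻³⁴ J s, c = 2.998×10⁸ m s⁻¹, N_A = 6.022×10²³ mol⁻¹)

Φ = 0.0033

Product: 1.51×10⁻⁵ mmol = 1.51×10⁻⁸ mol.
Photon energy at 505 nm: hc/λ = (6.626×10⁻³⁴)(2.998×10⁸)/(505×10⁻⁹) = 3.934×10⁻¹⁹ J.
Energy delivered: (1.25 mW)(876 s) = 1.095 J.
Photons incident: 1.095 / 3.934×10⁻¹⁹ = 2.783×10¹⁸, i.e. 2.783×10¹⁸/6.022×10²³ = 4.621×10⁻⁶ mol.
Φ = 1.51×10⁻⁸ mol / 4.621×10⁻⁶ mol photons = 0.0033.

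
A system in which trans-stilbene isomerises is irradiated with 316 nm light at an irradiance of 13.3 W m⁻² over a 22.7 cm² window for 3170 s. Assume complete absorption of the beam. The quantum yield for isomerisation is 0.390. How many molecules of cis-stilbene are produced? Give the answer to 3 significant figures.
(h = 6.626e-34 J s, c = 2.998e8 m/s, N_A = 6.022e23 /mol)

Photon energy at 316 nm: hc/λ = (6.626e-34)(2.998e8)/(316e-9) = 6.286e-19 J.
Energy delivered: (13.3 W m⁻²)(22.7e-4 m²)(3170 s) = 95.71 J.
Photons incident: 95.71 / 6.286e-19 = 1.523e20, i.e. 1.523e20/6.022e23 = 2.529e-4 mol.
Product: Φ × n_abs = 0.390 × 2.529e-4 = 9.863e-5 mol.
As a count: 9.863e-5 × 6.022e23 = 5.94e19.

5.94e19 molecules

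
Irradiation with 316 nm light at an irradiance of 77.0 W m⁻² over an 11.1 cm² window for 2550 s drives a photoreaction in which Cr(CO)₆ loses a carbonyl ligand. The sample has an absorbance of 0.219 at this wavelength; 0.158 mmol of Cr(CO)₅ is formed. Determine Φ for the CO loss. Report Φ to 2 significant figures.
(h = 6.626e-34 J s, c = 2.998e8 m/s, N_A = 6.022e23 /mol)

Φ = 0.69

Product: 0.158 mmol = 1.58e-4 mol.
Photon energy at 316 nm: hc/λ = (6.626e-34)(2.998e8)/(316e-9) = 6.286e-19 J.
Energy delivered: (77.0 W m⁻²)(11.1e-4 m²)(2550 s) = 217.9 J.
Photons incident: 217.9 / 6.286e-19 = 3.466e20, i.e. 3.466e20/6.022e23 = 5.756e-4 mol.
Fraction absorbed: 1 − 10^(−0.219) = 0.3961.
Photons absorbed: 0.3961 × 5.756e-4 = 2.280e-4 mol.
Φ = 1.58e-4 mol / 2.280e-4 mol photons = 0.69.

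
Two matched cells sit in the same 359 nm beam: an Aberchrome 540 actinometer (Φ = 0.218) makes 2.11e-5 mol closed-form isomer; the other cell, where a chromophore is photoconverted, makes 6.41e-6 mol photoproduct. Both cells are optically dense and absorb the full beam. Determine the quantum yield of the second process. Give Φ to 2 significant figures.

Photons absorbed by the actinometer: 2.11e-5 / 0.218 = 9.679e-5 mol.
Φ(unknown) = 6.41e-6 / 9.679e-5 = 0.066.

Φ = 0.066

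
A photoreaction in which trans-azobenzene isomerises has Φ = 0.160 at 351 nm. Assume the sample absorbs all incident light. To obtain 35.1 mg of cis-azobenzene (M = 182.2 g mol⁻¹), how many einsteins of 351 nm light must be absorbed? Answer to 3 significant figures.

0.00120 einstein

Product: 35.1 mg / 182.2 g mol⁻¹ = 1.926e-4 mol.
Photons that must be absorbed: 1.926e-4 / 0.160 = 0.001204 mol.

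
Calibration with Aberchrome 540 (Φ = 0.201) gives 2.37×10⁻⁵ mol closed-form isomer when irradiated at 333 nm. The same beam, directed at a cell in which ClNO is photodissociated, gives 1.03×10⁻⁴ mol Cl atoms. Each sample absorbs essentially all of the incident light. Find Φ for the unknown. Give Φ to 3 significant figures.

Φ = 0.874

Photons absorbed by the actinometer: 2.37×10⁻⁵ / 0.201 = 1.179×10⁻⁴ mol.
Φ(unknown) = 1.03×10⁻⁴ / 1.179×10⁻⁴ = 0.874.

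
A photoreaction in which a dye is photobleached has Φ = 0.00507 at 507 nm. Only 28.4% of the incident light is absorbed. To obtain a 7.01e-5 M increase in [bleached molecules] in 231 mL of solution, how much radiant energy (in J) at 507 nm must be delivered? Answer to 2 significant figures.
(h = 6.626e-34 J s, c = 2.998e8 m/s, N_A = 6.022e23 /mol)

Product: (7.01e-5 M)(0.231 L) = 1.619e-5 mol.
Photons that must be absorbed: 1.619e-5 / 0.00507 = 0.003193 mol.
Incident photons needed: 0.003193 / 0.284 = 0.01124 mol.
Photon energy: hc/λ = 3.918e-19 J; per mole, 2.359e5 J mol⁻¹.
Energy required: 0.01124 × 2.359e5 = 2700 J.

2700 J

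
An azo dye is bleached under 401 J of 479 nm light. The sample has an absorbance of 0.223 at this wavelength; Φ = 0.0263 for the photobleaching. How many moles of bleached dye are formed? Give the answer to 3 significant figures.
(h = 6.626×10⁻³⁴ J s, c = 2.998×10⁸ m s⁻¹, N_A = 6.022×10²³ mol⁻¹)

1.70×10⁻⁵ mol

Photon energy at 479 nm: hc/λ = (6.626×10⁻³⁴)(2.998×10⁸)/(479×10⁻⁹) = 4.147×10⁻¹⁹ J.
Photons incident: 401 / 4.147×10⁻¹⁹ = 9.670×10²⁰, i.e. 9.670×10²⁰/6.022×10²³ = 0.001606 mol.
Fraction absorbed: 1 − 10^(−0.223) = 0.4016.
Photons absorbed: 0.4016 × 0.001606 = 6.450×10⁻⁴ mol.
Product: Φ × n_abs = 0.0263 × 6.450×10⁻⁴ = 1.696×10⁻⁵ mol.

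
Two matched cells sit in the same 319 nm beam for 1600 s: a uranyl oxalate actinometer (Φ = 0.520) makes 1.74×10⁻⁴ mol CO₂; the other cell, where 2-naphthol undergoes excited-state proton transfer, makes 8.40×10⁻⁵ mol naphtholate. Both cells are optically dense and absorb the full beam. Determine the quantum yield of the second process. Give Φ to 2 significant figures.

Φ = 0.25

Photons absorbed by the actinometer: 1.74×10⁻⁴ / 0.520 = 3.346×10⁻⁴ mol.
Φ(unknown) = 8.40×10⁻⁵ / 3.346×10⁻⁴ = 0.25.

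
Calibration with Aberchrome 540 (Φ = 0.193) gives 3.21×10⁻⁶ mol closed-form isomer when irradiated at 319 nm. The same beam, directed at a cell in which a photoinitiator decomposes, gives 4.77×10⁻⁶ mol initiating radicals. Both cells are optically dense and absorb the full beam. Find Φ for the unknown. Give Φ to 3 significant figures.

Φ = 0.287

Photons absorbed by the actinometer: 3.21×10⁻⁶ / 0.193 = 1.663×10⁻⁵ mol.
Φ(unknown) = 4.77×10⁻⁶ / 1.663×10⁻⁵ = 0.287.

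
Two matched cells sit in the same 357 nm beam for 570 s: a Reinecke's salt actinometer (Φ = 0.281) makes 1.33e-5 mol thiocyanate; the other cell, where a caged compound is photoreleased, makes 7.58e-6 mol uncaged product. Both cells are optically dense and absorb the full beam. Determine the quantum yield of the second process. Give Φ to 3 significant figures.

Φ = 0.160

Photons absorbed by the actinometer: 1.33e-5 / 0.281 = 4.733e-5 mol.
Φ(unknown) = 7.58e-6 / 4.733e-5 = 0.160.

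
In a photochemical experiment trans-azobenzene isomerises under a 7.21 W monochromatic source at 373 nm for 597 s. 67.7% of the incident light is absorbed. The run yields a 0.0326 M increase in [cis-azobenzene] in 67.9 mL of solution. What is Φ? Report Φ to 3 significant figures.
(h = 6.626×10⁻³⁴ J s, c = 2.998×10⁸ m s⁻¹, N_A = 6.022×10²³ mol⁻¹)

Φ = 0.244

Product: (0.0326 M)(0.0679 L) = 0.002214 mol.
Photon energy at 373 nm: hc/λ = (6.626×10⁻³⁴)(2.998×10⁸)/(373×10⁻⁹) = 5.326×10⁻¹⁹ J.
Energy delivered: (7.21 W)(597 s) = 4304 J.
Photons incident: 4304 / 5.326×10⁻¹⁹ = 8.081×10²¹, i.e. 8.081×10²¹/6.022×10²³ = 0.01342 mol.
Photons absorbed: 0.677 × 0.01342 = 0.009085 mol.
Φ = 0.002214 mol / 0.009085 mol photons = 0.244.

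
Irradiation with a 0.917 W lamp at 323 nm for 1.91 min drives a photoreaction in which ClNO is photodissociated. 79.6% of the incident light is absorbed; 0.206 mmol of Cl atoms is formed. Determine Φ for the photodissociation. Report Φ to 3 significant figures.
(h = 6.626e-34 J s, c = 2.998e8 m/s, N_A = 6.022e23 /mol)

Product: 0.206 mmol = 2.06e-4 mol.
Photon energy at 323 nm: hc/λ = (6.626e-34)(2.998e8)/(323e-9) = 6.150e-19 J.
Energy delivered: (0.917 W)(114.6 s) = 105.1 J.
Photons incident: 105.1 / 6.150e-19 = 1.709e20, i.e. 1.709e20/6.022e23 = 2.838e-4 mol.
Photons absorbed: 0.796 × 2.838e-4 = 2.259e-4 mol.
Φ = 2.06e-4 mol / 2.259e-4 mol photons = 0.912.

Φ = 0.912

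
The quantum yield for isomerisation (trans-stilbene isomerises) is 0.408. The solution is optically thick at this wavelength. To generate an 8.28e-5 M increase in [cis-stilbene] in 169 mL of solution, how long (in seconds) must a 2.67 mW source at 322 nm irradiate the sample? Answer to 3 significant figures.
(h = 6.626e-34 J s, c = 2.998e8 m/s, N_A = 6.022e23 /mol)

Product: (8.28e-5 M)(0.169 L) = 1.399e-5 mol.
Photons that must be absorbed: 1.399e-5 / 0.408 = 3.429e-5 mol.
Photon energy: hc/λ = 6.169e-19 J; per mole, 3.715e5 J mol⁻¹.
Energy required: 3.429e-5 × 3.715e5 = 12.74 J.
Time: 12.74 J / 0.00267 W = 4770 s.

t ≈ 4770 s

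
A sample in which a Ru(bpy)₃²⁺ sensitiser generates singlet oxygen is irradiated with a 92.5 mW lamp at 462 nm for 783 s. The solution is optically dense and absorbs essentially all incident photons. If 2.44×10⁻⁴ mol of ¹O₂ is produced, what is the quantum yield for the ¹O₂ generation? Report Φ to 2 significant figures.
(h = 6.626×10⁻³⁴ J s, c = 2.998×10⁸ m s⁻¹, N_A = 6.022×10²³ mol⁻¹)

Photon energy at 462 nm: hc/λ = (6.626×10⁻³⁴)(2.998×10⁸)/(462×10⁻⁹) = 4.300×10⁻¹⁹ J.
Energy delivered: (92.5 mW)(783 s) = 72.43 J.
Photons incident: 72.43 / 4.300×10⁻¹⁹ = 1.684×10²⁰, i.e. 1.684×10²⁰/6.022×10²³ = 2.796×10⁻⁴ mol.
Φ = 2.44×10⁻⁴ mol / 2.796×10⁻⁴ mol photons = 0.87.

Φ = 0.87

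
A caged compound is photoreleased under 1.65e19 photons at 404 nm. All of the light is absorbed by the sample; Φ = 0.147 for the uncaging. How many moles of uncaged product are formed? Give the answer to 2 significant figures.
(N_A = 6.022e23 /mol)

4.0e-6 mol

Moles of photons: 1.65e19 / 6.022e23 = 2.740e-5 mol.
Product: Φ × n_abs = 0.147 × 2.740e-5 = 4.028e-6 mol.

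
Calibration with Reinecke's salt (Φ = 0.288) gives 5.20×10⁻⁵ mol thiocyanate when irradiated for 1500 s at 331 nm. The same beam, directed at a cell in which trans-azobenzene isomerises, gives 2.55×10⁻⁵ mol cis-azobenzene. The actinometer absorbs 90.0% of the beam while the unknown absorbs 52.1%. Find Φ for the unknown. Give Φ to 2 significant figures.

Φ = 0.24

Photons absorbed by the actinometer: 5.20×10⁻⁵ / 0.288 = 1.806×10⁻⁴ mol.
Incident flux: 1.806×10⁻⁴ / 0.900 = 2.007×10⁻⁴ einstein.
Absorbed by unknown: 0.521 × 2.007×10⁻⁴ = 1.046×10⁻⁴ mol.
Φ(unknown) = 2.55×10⁻⁵ / 1.046×10⁻⁴ = 0.24.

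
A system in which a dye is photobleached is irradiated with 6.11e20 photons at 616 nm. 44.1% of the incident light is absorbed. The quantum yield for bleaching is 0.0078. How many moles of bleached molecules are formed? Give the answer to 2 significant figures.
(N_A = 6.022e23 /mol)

Moles of photons: 6.11e20 / 6.022e23 = 0.001015 mol.
Photons absorbed: 0.441 × 0.001015 = 4.476e-4 mol.
Product: Φ × n_abs = 0.0078 × 4.476e-4 = 3.491e-6 mol.

3.5e-6 mol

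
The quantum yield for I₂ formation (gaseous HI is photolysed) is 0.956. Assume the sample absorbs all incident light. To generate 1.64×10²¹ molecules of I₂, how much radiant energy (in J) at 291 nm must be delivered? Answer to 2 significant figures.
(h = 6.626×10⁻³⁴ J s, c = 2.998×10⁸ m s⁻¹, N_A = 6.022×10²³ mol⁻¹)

Product: 1.64×10²¹ / 6.022×10²³ = 0.002723 mol.
Photons that must be absorbed: 0.002723 / 0.956 = 0.002848 mol.
Photon energy: hc/λ = 6.826×10⁻¹⁹ J; per mole, 4.111×10⁵ J mol⁻¹.
Energy required: 0.002848 × 4.111×10⁵ = 1200 J.

1200 J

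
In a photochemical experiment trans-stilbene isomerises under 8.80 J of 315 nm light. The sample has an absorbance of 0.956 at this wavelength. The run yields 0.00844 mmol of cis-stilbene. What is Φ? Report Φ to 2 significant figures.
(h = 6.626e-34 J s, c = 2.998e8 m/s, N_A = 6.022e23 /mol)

Product: 0.00844 mmol = 8.44e-6 mol.
Photon energy at 315 nm: hc/λ = (6.626e-34)(2.998e8)/(315e-9) = 6.306e-19 J.
Photons incident: 8.80 / 6.306e-19 = 1.395e19, i.e. 1.395e19/6.022e23 = 2.317e-5 mol.
Fraction absorbed: 1 − 10^(−0.956) = 0.8893.
Photons absorbed: 0.8893 × 2.317e-5 = 2.061e-5 mol.
Φ = 8.44e-6 mol / 2.061e-5 mol photons = 0.41.

Φ = 0.41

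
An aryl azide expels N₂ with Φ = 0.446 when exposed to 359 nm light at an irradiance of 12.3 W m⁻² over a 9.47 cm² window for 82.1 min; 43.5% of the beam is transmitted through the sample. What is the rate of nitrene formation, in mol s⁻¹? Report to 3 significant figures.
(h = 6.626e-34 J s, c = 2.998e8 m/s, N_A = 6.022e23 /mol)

Photon energy at 359 nm: hc/λ = (6.626e-34)(2.998e8)/(359e-9) = 5.533e-19 J.
Energy delivered: (12.3 W m⁻²)(9.47e-4 m²)(4926 s) = 57.38 J.
Photons incident: 57.38 / 5.533e-19 = 1.037e20, i.e. 1.037e20/6.022e23 = 1.722e-4 mol.
Fraction absorbed: 1 − 43.5/100 = 0.5650.
Photons absorbed: 0.5650 × 1.722e-4 = 9.729e-5 mol.
Product formed: 0.446 × 9.729e-5 = 4.339e-5 mol.
Rate: 4.339e-5 / 4926 s = 8.81e-9 mol s⁻¹.

8.81e-9 mol s⁻¹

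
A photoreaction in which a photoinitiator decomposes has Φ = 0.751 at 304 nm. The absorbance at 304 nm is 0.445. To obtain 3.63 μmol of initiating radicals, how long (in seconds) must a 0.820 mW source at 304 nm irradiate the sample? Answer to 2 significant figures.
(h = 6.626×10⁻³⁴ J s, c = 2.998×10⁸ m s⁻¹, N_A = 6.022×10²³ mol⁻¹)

Product: 3.63 μmol = 3.63×10⁻⁶ mol.
Photons that must be absorbed: 3.63×10⁻⁶ / 0.751 = 4.834×10⁻⁶ mol.
Fraction absorbed: 1 − 10^(−0.445) = 0.6411.
Incident photons needed: 4.834×10⁻⁶ / 0.6411 = 7.540×10⁻⁶ mol.
Photon energy: hc/λ = 6.534×10⁻¹⁹ J; per mole, 3.935×10⁵ J mol⁻¹.
Energy required: 7.540×10⁻⁶ × 3.935×10⁵ = 2.967 J.
Time: 2.967 J / 0.00082 W = 3600 s.

t ≈ 3600 s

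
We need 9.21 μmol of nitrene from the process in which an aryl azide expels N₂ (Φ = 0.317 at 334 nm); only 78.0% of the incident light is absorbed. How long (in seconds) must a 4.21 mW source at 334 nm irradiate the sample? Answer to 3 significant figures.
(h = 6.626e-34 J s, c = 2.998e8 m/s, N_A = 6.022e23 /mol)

t ≈ 3170 s

Product: 9.21 μmol = 9.21e-6 mol.
Photons that must be absorbed: 9.21e-6 / 0.317 = 2.905e-5 mol.
Incident photons needed: 2.905e-5 / 0.780 = 3.724e-5 mol.
Photon energy: hc/λ = 5.948e-19 J; per mole, 3.582e5 J mol⁻¹.
Energy required: 3.724e-5 × 3.582e5 = 13.34 J.
Time: 13.34 J / 0.00421 W = 3170 s.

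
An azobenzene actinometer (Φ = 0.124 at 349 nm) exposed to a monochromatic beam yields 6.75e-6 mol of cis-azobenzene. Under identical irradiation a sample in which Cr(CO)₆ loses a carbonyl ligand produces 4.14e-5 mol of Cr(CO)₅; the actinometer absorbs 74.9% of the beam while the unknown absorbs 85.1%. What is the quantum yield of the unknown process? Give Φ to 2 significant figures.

Φ = 0.67

Photons absorbed by the actinometer: 6.75e-6 / 0.124 = 5.444e-5 mol.
Incident flux: 5.444e-5 / 0.749 = 7.268e-5 einstein.
Absorbed by unknown: 0.851 × 7.268e-5 = 6.185e-5 mol.
Φ(unknown) = 4.14e-5 / 6.185e-5 = 0.67.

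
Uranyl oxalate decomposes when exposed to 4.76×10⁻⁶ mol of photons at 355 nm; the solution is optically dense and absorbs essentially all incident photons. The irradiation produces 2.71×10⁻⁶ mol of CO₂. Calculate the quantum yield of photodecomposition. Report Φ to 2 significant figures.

Φ = 2.71×10⁻⁶ mol / 4.76×10⁻⁶ mol photons = 0.57.

Φ = 0.57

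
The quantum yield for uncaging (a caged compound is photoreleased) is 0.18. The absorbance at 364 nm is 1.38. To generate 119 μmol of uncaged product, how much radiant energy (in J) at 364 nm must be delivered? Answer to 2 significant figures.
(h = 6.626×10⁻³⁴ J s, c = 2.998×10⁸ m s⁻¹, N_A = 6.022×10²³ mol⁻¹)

230 J

Product: 119 μmol = 1.19×10⁻⁴ mol.
Photons that must be absorbed: 1.19×10⁻⁴ / 0.18 = 6.611×10⁻⁴ mol.
Fraction absorbed: 1 − 10^(−1.38) = 0.9583.
Incident photons needed: 6.611×10⁻⁴ / 0.9583 = 6.899×10⁻⁴ mol.
Photon energy: hc/λ = 5.457×10⁻¹⁹ J; per mole, 3.286×10⁵ J mol⁻¹.
Energy required: 6.899×10⁻⁴ × 3.286×10⁵ = 230 J.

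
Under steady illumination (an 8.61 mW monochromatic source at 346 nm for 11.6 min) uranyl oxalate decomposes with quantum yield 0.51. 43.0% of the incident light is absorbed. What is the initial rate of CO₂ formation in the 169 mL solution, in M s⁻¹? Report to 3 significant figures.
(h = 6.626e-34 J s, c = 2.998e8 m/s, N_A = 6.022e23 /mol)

3.23e-8 M s⁻¹

Photon energy at 346 nm: hc/λ = (6.626e-34)(2.998e8)/(346e-9) = 5.741e-19 J.
Energy delivered: (8.61 mW)(696 s) = 5.993 J.
Photons incident: 5.993 / 5.741e-19 = 1.044e19, i.e. 1.044e19/6.022e23 = 1.734e-5 mol.
Photons absorbed: 0.430 × 1.734e-5 = 7.456e-6 mol.
Product formed: 0.51 × 7.456e-6 = 3.803e-6 mol.
Rate: 3.803e-6 mol / (696 s × 0.169 L) = 3.23e-8 M s⁻¹.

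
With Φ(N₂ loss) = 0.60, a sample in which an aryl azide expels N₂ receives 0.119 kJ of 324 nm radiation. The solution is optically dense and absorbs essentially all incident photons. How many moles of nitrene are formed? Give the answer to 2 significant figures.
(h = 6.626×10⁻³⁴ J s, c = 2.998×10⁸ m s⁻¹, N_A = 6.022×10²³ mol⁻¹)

1.9×10⁻⁴ mol

Photon energy at 324 nm: hc/λ = (6.626×10⁻³⁴)(2.998×10⁸)/(324×10⁻⁹) = 6.131×10⁻¹⁹ J.
Incident energy: 0.119 kJ = 119 J.
Photons incident: 119 / 6.131×10⁻¹⁹ = 1.941×10²⁰, i.e. 1.941×10²⁰/6.022×10²³ = 3.223×10⁻⁴ mol.
Product: Φ × n_abs = 0.60 × 3.223×10⁻⁴ = 1.934×10⁻⁴ mol.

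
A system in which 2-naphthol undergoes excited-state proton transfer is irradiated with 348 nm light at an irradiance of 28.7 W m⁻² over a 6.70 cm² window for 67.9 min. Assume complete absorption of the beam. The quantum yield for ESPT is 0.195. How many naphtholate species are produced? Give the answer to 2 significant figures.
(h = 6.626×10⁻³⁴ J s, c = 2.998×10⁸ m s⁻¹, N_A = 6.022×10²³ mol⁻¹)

2.7×10¹⁹ species

Photon energy at 348 nm: hc/λ = (6.626×10⁻³⁴)(2.998×10⁸)/(348×10⁻⁹) = 5.708×10⁻¹⁹ J.
Energy delivered: (28.7 W m⁻²)(6.70×10⁻⁴ m²)(4074 s) = 78.34 J.
Photons incident: 78.34 / 5.708×10⁻¹⁹ = 1.372×10²⁰, i.e. 1.372×10²⁰/6.022×10²³ = 2.278×10⁻⁴ mol.
Product: Φ × n_abs = 0.195 × 2.278×10⁻⁴ = 4.442×10⁻⁵ mol.
As a count: 4.442×10⁻⁵ × 6.022×10²³ = 2.7×10¹⁹.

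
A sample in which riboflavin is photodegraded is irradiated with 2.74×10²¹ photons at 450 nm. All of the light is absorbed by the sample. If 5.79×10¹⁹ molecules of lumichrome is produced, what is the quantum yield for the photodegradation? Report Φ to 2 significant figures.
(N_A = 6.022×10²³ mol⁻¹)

Product: 5.79×10¹⁹ / 6.022×10²³ = 9.615×10⁻⁵ mol.
Moles of photons: 2.74×10²¹ / 6.022×10²³ = 0.004550 mol.
Φ = 9.615×10⁻⁵ mol / 0.004550 mol photons = 0.021.

Φ = 0.021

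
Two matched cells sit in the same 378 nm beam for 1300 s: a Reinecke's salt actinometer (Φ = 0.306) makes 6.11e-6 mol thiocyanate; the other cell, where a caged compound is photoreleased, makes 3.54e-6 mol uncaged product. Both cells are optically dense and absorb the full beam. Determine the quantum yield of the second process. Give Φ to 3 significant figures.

Photons absorbed by the actinometer: 6.11e-6 / 0.306 = 1.997e-5 mol.
Φ(unknown) = 3.54e-6 / 1.997e-5 = 0.177.

Φ = 0.177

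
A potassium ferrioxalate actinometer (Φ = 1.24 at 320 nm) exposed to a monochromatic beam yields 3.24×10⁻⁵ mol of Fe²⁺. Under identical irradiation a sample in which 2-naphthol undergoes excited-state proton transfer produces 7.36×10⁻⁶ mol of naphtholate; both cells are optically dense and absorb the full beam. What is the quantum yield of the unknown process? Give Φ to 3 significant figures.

Φ = 0.282

Photons absorbed by the actinometer: 3.24×10⁻⁵ / 1.24 = 2.613×10⁻⁵ mol.
Φ(unknown) = 7.36×10⁻⁶ / 2.613×10⁻⁵ = 0.282.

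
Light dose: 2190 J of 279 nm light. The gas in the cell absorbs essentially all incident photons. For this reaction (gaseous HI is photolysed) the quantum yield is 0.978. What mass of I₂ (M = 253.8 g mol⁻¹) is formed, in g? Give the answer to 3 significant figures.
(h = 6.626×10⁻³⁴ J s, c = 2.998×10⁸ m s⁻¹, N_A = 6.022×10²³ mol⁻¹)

1.27 g

Photon energy at 279 nm: hc/λ = (6.626×10⁻³⁴)(2.998×10⁸)/(279×10⁻⁹) = 7.120×10⁻¹⁹ J.
Photons incident: 2190 / 7.120×10⁻¹⁹ = 3.076×10²¹, i.e. 3.076×10²¹/6.022×10²³ = 0.005108 mol.
Product: Φ × n_abs = 0.978 × 0.005108 = 0.004996 mol.
Mass: 0.004996 × 253.8 = 1.268 g = 1.27 g.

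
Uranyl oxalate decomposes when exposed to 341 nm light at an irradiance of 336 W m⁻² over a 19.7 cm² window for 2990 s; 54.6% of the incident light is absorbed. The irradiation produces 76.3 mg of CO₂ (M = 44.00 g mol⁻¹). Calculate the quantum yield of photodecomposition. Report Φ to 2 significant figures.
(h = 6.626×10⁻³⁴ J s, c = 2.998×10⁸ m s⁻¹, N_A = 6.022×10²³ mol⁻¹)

Φ = 0.56

Product: 76.3 mg / 44.00 g mol⁻¹ = 0.001734 mol.
Photon energy at 341 nm: hc/λ = (6.626×10⁻³⁴)(2.998×10⁸)/(341×10⁻⁹) = 5.825×10⁻¹⁹ J.
Energy delivered: (336 W m⁻²)(19.7×10⁻⁴ m²)(2990 s) = 1979 J.
Photons incident: 1979 / 5.825×10⁻¹⁹ = 3.397×10²¹, i.e. 3.397×10²¹/6.022×10²³ = 0.005641 mol.
Photons absorbed: 0.546 × 0.005641 = 0.003080 mol.
Φ = 0.001734 mol / 0.003080 mol photons = 0.56.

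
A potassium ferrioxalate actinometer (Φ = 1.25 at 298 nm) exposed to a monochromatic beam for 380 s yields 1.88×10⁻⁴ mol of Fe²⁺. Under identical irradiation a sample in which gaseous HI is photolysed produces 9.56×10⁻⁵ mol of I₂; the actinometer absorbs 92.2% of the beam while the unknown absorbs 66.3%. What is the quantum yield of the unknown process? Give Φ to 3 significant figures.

Φ = 0.884

Photons absorbed by the actinometer: 1.88×10⁻⁴ / 1.25 = 1.504×10⁻⁴ mol.
Incident flux: 1.504×10⁻⁴ / 0.922 = 1.631×10⁻⁴ einstein.
Absorbed by unknown: 0.663 × 1.631×10⁻⁴ = 1.081×10⁻⁴ mol.
Φ(unknown) = 9.56×10⁻⁵ / 1.081×10⁻⁴ = 0.884.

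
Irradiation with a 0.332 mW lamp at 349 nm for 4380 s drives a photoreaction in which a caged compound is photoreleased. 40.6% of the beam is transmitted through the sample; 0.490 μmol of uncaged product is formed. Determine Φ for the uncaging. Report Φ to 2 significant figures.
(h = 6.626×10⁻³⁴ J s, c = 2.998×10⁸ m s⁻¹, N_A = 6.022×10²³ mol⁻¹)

Product: 0.490 μmol = 4.90×10⁻⁷ mol.
Photon energy at 349 nm: hc/λ = (6.626×10⁻³⁴)(2.998×10⁸)/(349×10⁻⁹) = 5.692×10⁻¹⁹ J.
Energy delivered: (0.332 mW)(4380 s) = 1.454 J.
Photons incident: 1.454 / 5.692×10⁻¹⁹ = 2.554×10¹⁸, i.e. 2.554×10¹⁸/6.022×10²³ = 4.241×10⁻⁶ mol.
Fraction absorbed: 1 − 40.6/100 = 0.5940.
Photons absorbed: 0.5940 × 4.241×10⁻⁶ = 2.519×10⁻⁶ mol.
Φ = 4.90×10⁻⁷ mol / 2.519×10⁻⁶ mol photons = 0.19.

Φ = 0.19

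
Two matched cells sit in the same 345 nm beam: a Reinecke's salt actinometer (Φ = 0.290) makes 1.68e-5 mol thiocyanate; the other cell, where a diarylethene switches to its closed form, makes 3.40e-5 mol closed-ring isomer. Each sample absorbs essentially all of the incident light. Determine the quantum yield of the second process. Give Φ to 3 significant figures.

Photons absorbed by the actinometer: 1.68e-5 / 0.290 = 5.793e-5 mol.
Φ(unknown) = 3.40e-5 / 5.793e-5 = 0.587.

Φ = 0.587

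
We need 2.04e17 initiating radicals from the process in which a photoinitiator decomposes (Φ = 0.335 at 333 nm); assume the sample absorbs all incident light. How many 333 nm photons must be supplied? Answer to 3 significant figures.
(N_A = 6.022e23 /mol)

6.09e17 photons

Product: 2.04e17 / 6.022e23 = 3.388e-7 mol.
Photons that must be absorbed: 3.388e-7 / 0.335 = 1.011e-6 mol.
Photon count: 1.011e-6 × 6.022e23 = 6.09e17.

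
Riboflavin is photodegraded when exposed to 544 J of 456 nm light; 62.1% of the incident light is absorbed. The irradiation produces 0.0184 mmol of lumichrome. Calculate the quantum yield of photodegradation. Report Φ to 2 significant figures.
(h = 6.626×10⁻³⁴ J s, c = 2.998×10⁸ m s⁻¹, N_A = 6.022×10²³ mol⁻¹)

Φ = 0.014

Product: 0.0184 mmol = 1.84×10⁻⁵ mol.
Photon energy at 456 nm: hc/λ = (6.626×10⁻³⁴)(2.998×10⁸)/(456×10⁻⁹) = 4.356×10⁻¹⁹ J.
Photons incident: 544 / 4.356×10⁻¹⁹ = 1.249×10²¹, i.e. 1.249×10²¹/6.022×10²³ = 0.002074 mol.
Photons absorbed: 0.621 × 0.002074 = 0.001288 mol.
Φ = 1.84×10⁻⁵ mol / 0.001288 mol photons = 0.014.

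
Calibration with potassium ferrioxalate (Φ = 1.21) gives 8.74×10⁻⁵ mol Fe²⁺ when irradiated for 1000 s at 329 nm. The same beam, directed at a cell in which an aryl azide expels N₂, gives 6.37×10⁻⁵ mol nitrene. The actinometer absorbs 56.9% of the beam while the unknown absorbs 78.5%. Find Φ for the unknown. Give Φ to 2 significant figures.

Photons absorbed by the actinometer: 8.74×10⁻⁵ / 1.21 = 7.223×10⁻⁵ mol.
Incident flux: 7.223×10⁻⁵ / 0.569 = 1.269×10⁻⁴ einstein.
Absorbed by unknown: 0.785 × 1.269×10⁻⁴ = 9.962×10⁻⁵ mol.
Φ(unknown) = 6.37×10⁻⁵ / 9.962×10⁻⁵ = 0.64.

Φ = 0.64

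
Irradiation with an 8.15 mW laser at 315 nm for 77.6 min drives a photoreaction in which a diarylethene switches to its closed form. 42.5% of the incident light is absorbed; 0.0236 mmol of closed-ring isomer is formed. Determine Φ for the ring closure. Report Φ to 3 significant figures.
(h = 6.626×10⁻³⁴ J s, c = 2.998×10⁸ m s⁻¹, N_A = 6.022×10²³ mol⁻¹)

Product: 0.0236 mmol = 2.36×10⁻⁵ mol.
Photon energy at 315 nm: hc/λ = (6.626×10⁻³⁴)(2.998×10⁸)/(315×10⁻⁹) = 6.306×10⁻¹⁹ J.
Energy delivered: (8.15 mW)(4656 s) = 37.95 J.
Photons incident: 37.95 / 6.306×10⁻¹⁹ = 6.018×10¹⁹, i.e. 6.018×10¹⁹/6.022×10²³ = 9.993×10⁻⁵ mol.
Photons absorbed: 0.425 × 9.993×10⁻⁵ = 4.247×10⁻⁵ mol.
Φ = 2.36×10⁻⁵ mol / 4.247×10⁻⁵ mol photons = 0.556.

Φ = 0.556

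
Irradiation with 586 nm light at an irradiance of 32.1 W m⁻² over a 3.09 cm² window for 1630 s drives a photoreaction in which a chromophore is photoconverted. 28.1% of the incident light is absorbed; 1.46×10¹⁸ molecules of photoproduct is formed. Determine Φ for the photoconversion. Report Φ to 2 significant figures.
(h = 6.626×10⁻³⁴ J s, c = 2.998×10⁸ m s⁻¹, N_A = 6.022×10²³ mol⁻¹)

Φ = 0.11

Product: 1.46×10¹⁸ / 6.022×10²³ = 2.424×10⁻⁶ mol.
Photon energy at 586 nm: hc/λ = (6.626×10⁻³⁴)(2.998×10⁸)/(586×10⁻⁹) = 3.390×10⁻¹⁹ J.
Energy delivered: (32.1 W m⁻²)(3.09×10⁻⁴ m²)(1630 s) = 16.17 J.
Photons incident: 16.17 / 3.390×10⁻¹⁹ = 4.770×10¹⁹, i.e. 4.770×10¹⁹/6.022×10²³ = 7.921×10⁻⁵ mol.
Photons absorbed: 0.281 × 7.921×10⁻⁵ = 2.226×10⁻⁵ mol.
Φ = 2.424×10⁻⁶ mol / 2.226×10⁻⁵ mol photons = 0.11.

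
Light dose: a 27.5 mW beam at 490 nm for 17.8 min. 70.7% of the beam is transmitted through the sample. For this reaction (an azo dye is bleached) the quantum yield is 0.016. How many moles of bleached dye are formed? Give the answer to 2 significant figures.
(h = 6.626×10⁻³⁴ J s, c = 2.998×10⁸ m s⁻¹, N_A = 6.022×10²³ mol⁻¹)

Photon energy at 490 nm: hc/λ = (6.626×10⁻³⁴)(2.998×10⁸)/(490×10⁻⁹) = 4.054×10⁻¹⁹ J.
Energy delivered: (27.5 mW)(1068 s) = 29.37 J.
Photons incident: 29.37 / 4.054×10⁻¹⁹ = 7.245×10¹⁹, i.e. 7.245×10¹⁹/6.022×10²³ = 1.203×10⁻⁴ mol.
Fraction absorbed: 1 − 70.7/100 = 0.2930.
Photons absorbed: 0.2930 × 1.203×10⁻⁴ = 3.525×10⁻⁵ mol.
Product: Φ × n_abs = 0.016 × 3.525×10⁻⁵ = 5.640×10⁻⁷ mol.

5.6×10⁻⁷ mol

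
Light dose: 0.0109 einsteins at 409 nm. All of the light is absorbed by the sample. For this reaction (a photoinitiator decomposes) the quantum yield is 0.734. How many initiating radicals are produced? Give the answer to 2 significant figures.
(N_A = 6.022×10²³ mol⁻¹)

4.8×10²¹ initiating radicals

Product: Φ × n_abs = 0.734 × 0.0109 = 0.008001 mol.
As a count: 0.008001 × 6.022×10²³ = 4.8×10²¹.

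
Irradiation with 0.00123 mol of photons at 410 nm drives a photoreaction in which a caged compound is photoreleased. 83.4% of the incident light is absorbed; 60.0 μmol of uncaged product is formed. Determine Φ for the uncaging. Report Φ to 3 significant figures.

Φ = 0.0585

Product: 60.0 μmol = 6.00×10⁻⁵ mol.
Photons absorbed: 0.834 × 0.00123 = 0.001026 mol.
Φ = 6.00×10⁻⁵ mol / 0.001026 mol photons = 0.0585.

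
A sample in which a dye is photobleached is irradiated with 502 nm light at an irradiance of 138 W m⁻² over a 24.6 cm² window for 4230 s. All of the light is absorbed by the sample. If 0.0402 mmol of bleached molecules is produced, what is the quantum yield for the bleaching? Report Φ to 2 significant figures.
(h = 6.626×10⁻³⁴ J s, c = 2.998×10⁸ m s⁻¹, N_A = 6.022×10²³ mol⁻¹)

Φ = 0.0067

Product: 0.0402 mmol = 4.02×10⁻⁵ mol.
Photon energy at 502 nm: hc/λ = (6.626×10⁻³⁴)(2.998×10⁸)/(502×10⁻⁹) = 3.957×10⁻¹⁹ J.
Energy delivered: (138 W m⁻²)(24.6×10⁻⁴ m²)(4230 s) = 1436 J.
Photons incident: 1436 / 3.957×10⁻¹⁹ = 3.629×10²¹, i.e. 3.629×10²¹/6.022×10²³ = 0.006026 mol.
Φ = 4.02×10⁻⁵ mol / 0.006026 mol photons = 0.0067.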